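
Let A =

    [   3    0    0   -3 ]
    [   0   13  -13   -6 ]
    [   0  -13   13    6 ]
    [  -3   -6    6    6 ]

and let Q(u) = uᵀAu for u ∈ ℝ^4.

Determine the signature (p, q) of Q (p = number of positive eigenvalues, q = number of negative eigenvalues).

Applying the same elementary operations to the rows and columns of A produces a congruent diagonal matrix with entries 3, 13, 0, 3/13.
So there are 3 positive, 1 zero pivots.

(3, 0)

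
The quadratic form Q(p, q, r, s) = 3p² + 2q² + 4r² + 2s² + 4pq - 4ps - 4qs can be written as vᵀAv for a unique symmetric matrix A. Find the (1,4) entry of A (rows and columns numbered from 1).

-2

The coefficient of p·s in Q is -4. For a symmetric A this equals A[1,4] + A[4,1] = 2·A[1,4].
So A[1,4] = -4/2 = -2.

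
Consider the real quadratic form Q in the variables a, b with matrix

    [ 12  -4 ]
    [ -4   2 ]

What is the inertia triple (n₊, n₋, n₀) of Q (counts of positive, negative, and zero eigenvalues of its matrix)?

Congruent diagonalization of A (simultaneous row and column reduction) yields pivots 12, 2/3.
Counting signs: 2 positive.

(2, 0, 0)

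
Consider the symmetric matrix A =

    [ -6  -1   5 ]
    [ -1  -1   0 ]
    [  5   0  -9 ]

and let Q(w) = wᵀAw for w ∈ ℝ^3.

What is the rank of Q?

3

Congruent diagonalization of A (simultaneous row and column reduction) yields pivots -6, -5/6, -4.
Counting signs: 3 negative.
The rank is the number of nonzero pivots: 3.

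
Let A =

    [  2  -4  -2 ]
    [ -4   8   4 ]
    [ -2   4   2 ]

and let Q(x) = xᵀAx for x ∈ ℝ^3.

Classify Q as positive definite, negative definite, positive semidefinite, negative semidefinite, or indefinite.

Applying the same elementary operations to the rows and columns of A produces a congruent diagonal matrix with entries 2, 0, 0.
Counting signs: 1 positive, 2 zero.
Hence Q is positive semidefinite.

positive semidefinite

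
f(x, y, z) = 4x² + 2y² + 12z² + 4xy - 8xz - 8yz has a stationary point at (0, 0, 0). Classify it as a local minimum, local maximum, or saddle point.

local minimum

The Hessian at the origin is H = [[8, 4, -8], [4, 4, -8], [-8, -8, 24]].
An LDLᵀ factorisation of H has diagonal entries 8, 2, 8.
Counting signs: 3 positive.
H is positive definite, so the origin is a strict local minimum.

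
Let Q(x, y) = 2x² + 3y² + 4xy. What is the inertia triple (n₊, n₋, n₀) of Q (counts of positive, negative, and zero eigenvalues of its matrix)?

Write A = [[2, 2], [2, 3]].
Symmetric row and column elimination reduces A to a congruent diagonal form with pivots 2, 1.
So there are 2 positive pivots.

(2, 0, 0)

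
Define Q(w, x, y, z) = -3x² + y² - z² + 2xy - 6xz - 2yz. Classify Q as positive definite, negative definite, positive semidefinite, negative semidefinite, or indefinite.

indefinite

The symmetric matrix is A = [[0, 0, 0, 0], [0, -3, 1, -3], [0, 1, 1, -1], [0, -3, -1, -1]].
Applying the same elementary operations to the rows and columns of A produces a congruent diagonal matrix with entries 0, -3, 4/3, -1.
So there are 1 positive, 2 negative, 1 zero pivots.
Hence Q is indefinite.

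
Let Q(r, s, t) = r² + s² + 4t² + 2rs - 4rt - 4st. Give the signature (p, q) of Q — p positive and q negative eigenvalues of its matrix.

Write A = [[1, 1, -2], [1, 1, -2], [-2, -2, 4]].
Congruent diagonalization of A (simultaneous row and column reduction) yields pivots 1, 0, 0.
That gives 1 positive, 2 zero pivots.

(1, 0)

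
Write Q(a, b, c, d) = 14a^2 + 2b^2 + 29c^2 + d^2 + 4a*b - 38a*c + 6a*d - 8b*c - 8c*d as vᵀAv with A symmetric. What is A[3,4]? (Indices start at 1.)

The coefficient of c·d in Q is -8. For a symmetric A this equals A[3,4] + A[4,3] = 2·A[3,4].
So A[3,4] = -8/2 = -4.

-4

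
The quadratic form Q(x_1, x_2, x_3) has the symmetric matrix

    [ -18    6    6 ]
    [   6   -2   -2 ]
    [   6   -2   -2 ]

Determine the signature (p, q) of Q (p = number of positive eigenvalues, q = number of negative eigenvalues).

(0, 1)

Congruent diagonalization of A (simultaneous row and column reduction) yields pivots -18, 0, 0.
So there are 1 negative, 2 zero pivots.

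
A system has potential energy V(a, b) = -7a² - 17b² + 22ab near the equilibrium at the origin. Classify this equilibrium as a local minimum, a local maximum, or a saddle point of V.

The Hessian at the origin is H = [[-14, 22], [22, -34]].
det H = -14·-34 − (22)² = -8 < 0, so H is indefinite.
Therefore the origin is a saddle point.

saddle point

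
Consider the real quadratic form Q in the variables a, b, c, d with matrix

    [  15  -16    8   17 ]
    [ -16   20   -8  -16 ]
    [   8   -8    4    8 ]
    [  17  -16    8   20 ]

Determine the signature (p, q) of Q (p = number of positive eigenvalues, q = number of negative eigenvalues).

(3, 1)

Symmetric row and column elimination reduces A to a congruent diagonal form with pivots 15, 44/15, -4/11, 5.
That gives 3 positive, 1 negative pivots.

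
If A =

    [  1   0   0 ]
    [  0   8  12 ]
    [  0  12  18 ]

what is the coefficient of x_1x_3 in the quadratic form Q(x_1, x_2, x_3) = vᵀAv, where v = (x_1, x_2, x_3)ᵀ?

The coefficient of x_1x_3 is A[1,3] + A[3,1] = 2·0 = 0.

0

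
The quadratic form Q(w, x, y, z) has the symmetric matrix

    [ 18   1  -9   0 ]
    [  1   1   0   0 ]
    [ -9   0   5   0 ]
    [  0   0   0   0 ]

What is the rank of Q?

3

Row-reducing A symmetrically gives the diagonal entries 18, 17/18, 4/17, 0.
So there are 3 positive, 1 zero pivots.
The rank is the number of nonzero pivots: 3.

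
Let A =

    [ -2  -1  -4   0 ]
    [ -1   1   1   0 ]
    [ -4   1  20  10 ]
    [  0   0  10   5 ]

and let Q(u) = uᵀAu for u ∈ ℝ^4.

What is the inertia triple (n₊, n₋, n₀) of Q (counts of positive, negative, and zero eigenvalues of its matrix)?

Congruent diagonalization of A (simultaneous row and column reduction) yields pivots -2, 3/2, 22, 5/11.
That gives 3 positive, 1 negative pivots.

(3, 1, 0)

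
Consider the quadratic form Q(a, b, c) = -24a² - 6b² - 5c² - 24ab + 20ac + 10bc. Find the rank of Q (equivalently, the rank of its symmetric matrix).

Write A = [[-24, -12, 10], [-12, -6, 5], [10, 5, -5]].
Congruent diagonalization of A (simultaneous row and column reduction) yields pivots -24, 0, -5/6.
That gives 2 negative, 1 zero pivots.
The rank is the number of nonzero pivots: 2.

2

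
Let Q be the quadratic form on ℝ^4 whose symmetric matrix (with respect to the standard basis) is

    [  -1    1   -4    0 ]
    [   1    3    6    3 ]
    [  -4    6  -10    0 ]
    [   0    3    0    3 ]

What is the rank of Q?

4

Symmetric row and column elimination reduces A to a congruent diagonal form with pivots -1, 4, 5, 3/10.
Counting signs: 3 positive, 1 negative.
The rank is the number of nonzero pivots: 4.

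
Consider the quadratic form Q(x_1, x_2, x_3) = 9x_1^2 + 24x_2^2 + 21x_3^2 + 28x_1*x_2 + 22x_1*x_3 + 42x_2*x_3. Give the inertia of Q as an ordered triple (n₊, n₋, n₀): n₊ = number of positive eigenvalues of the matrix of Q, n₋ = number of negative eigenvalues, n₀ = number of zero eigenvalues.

The associated matrix is A = [[9, 14, 11], [14, 24, 21], [11, 21, 21]].
Symmetric row and column elimination reduces A to a congruent diagonal form with pivots 9, 20/9, 3/4.
So there are 3 positive pivots.

(3, 0, 0)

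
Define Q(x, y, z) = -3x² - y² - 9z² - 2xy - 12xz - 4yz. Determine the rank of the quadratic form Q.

The symmetric matrix is A = [[-3, -1, -6], [-1, -1, -2], [-6, -2, -9]].
An LDLᵀ factorisation of A has diagonal entries -3, -2/3, 3.
Counting signs: 1 positive, 2 negative.
The rank is the number of nonzero pivots: 3.

3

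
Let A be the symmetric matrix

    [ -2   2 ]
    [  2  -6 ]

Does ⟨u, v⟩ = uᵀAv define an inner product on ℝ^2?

no

Leading principal minors: Δ_1 = -2, Δ_2 = 8.
The signs alternate starting with Δ_1 < 0, so by Sylvester's criterion Q is negative definite.
⟨·,·⟩ is an inner product exactly when A is positive definite.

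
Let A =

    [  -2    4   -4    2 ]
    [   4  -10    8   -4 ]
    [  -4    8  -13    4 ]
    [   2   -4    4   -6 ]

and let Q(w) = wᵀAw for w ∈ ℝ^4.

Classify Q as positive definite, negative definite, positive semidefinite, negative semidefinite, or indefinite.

negative definite

Symmetric row and column elimination reduces A to a congruent diagonal form with pivots -2, -2, -5, -4.
So there are 4 negative pivots.
Hence Q is negative definite.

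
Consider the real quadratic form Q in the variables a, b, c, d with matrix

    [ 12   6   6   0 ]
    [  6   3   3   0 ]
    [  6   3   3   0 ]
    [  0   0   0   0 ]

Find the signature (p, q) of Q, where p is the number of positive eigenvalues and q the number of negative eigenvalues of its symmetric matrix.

Applying the same elementary operations to the rows and columns of A produces a congruent diagonal matrix with entries 12, 0, 0, 0.
Counting signs: 1 positive, 3 zero.

(1, 0)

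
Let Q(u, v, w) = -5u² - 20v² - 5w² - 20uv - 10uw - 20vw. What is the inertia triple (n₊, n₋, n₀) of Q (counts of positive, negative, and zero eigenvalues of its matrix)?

The associated matrix is A = [[-5, -10, -5], [-10, -20, -10], [-5, -10, -5]].
Congruent diagonalization of A (simultaneous row and column reduction) yields pivots -5, 0, 0.
Counting signs: 1 negative, 2 zero.

(0, 1, 2)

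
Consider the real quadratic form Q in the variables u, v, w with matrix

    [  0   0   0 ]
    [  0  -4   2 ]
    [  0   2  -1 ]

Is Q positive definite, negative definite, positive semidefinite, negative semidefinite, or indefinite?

negative semidefinite

Congruent diagonalization of A (simultaneous row and column reduction) yields pivots 0, -4, 0.
So there are 1 negative, 2 zero pivots.
Hence Q is negative semidefinite.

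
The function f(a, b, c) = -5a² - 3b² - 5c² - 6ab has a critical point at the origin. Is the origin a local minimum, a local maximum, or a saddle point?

The Hessian at the origin is H = [[-10, -6, 0], [-6, -6, 0], [0, 0, -10]].
Congruent diagonalization of H (simultaneous row and column reduction) yields pivots -10, -12/5, -10.
That gives 3 negative pivots.
H is negative definite, so the origin is a strict local maximum.

local maximum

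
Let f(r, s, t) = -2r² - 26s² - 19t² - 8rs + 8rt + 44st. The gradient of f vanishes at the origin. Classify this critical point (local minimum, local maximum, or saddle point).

local maximum

The Hessian at the origin is H = [[-4, -8, 8], [-8, -52, 44], [8, 44, -38]].
An LDLᵀ factorisation of H has diagonal entries -4, -36, -2/9.
That gives 3 negative pivots.
H is negative definite, so the origin is a strict local maximum.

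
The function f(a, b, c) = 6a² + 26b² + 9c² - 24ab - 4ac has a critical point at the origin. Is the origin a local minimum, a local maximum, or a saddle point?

local minimum

The Hessian at the origin is H = [[12, -24, -4], [-24, 52, 0], [-4, 0, 18]].
An LDLᵀ factorisation of H has diagonal entries 12, 4, 2/3.
So there are 3 positive pivots.
H is positive definite, so the origin is a strict local minimum.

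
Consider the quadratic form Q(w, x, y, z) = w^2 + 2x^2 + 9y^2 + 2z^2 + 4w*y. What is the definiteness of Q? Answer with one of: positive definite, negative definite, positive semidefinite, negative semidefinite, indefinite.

The associated matrix is A = [[1, 0, 2, 0], [0, 2, 0, 0], [2, 0, 9, 0], [0, 0, 0, 2]].
An LDLᵀ factorisation of A has diagonal entries 1, 2, 5, 2.
That gives 4 positive pivots.
Hence Q is positive definite.

positive definite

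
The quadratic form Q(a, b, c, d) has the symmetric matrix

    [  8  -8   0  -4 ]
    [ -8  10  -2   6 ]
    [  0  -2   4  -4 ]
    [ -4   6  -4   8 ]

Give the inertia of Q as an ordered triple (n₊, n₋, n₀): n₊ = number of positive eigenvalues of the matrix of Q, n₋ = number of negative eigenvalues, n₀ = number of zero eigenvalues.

(4, 0, 0)

An LDLᵀ factorisation of A has diagonal entries 8, 2, 2, 2.
That gives 4 positive pivots.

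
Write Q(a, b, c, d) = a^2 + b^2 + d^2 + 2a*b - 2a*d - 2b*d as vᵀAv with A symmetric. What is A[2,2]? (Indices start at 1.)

1

The coefficient of b^2 in Q is 1, and that is exactly A[2,2].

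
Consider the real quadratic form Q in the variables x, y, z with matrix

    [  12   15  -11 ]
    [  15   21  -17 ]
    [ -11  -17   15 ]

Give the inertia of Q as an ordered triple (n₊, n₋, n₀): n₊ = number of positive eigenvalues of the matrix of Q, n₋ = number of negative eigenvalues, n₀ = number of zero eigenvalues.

(3, 0, 0)

Congruent diagonalization of A (simultaneous row and column reduction) yields pivots 12, 9/4, 2/9.
That gives 3 positive pivots.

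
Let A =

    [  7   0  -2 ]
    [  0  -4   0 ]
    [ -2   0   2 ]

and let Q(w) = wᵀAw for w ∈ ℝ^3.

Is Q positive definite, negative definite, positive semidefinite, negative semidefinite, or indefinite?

indefinite

Applying the same elementary operations to the rows and columns of A produces a congruent diagonal matrix with entries 7, -4, 10/7.
So there are 2 positive, 1 negative pivots.
Hence Q is indefinite.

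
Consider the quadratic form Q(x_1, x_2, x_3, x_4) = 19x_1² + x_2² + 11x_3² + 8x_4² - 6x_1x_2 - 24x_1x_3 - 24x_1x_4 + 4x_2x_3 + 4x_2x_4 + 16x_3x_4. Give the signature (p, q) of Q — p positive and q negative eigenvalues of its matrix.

(4, 0)

The symmetric matrix is A = [[19, -3, -12, -12], [-3, 1, 2, 2], [-12, 2, 11, 8], [-12, 2, 8, 8]].
Congruent diagonalization of A (simultaneous row and column reduction) yields pivots 19, 10/19, 17/5, 6/17.
So there are 4 positive pivots.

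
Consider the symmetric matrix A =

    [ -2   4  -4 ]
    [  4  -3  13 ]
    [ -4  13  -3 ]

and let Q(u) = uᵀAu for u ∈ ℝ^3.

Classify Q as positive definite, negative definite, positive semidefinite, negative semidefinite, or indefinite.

Applying the same elementary operations to the rows and columns of A produces a congruent diagonal matrix with entries -2, 5, 0.
That gives 1 positive, 1 negative, 1 zero pivots.
Hence Q is indefinite.

indefinite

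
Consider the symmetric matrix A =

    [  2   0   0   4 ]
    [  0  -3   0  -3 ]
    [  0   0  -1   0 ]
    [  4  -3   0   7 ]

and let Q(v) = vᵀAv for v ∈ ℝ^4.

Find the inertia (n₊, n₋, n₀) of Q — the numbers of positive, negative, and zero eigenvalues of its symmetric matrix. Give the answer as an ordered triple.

Symmetric row and column elimination reduces A to a congruent diagonal form with pivots 2, -3, -1, 2.
That gives 2 positive, 2 negative pivots.

(2, 2, 0)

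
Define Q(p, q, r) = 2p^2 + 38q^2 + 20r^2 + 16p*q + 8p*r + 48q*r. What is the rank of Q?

The associated matrix is A = [[2, 8, 4], [8, 38, 24], [4, 24, 20]].
Symmetric row and column elimination reduces A to a congruent diagonal form with pivots 2, 6, 4/3.
That gives 3 positive pivots.
The rank is the number of nonzero pivots: 3.

3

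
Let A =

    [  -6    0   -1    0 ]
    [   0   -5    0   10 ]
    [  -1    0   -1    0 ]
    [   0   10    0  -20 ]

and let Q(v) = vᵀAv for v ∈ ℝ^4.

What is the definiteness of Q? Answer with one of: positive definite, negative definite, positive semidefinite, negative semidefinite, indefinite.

Congruent diagonalization of A (simultaneous row and column reduction) yields pivots -6, -5, -5/6, 0.
Counting signs: 3 negative, 1 zero.
Hence Q is negative semidefinite.

negative semidefinite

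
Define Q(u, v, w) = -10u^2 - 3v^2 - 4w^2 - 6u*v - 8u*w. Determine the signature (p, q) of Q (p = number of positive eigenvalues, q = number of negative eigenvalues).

The associated matrix is A = [[-10, -3, -4], [-3, -3, 0], [-4, 0, -4]].
Congruent diagonalization of A (simultaneous row and column reduction) yields pivots -10, -21/10, -12/7.
Counting signs: 3 negative.

(0, 3)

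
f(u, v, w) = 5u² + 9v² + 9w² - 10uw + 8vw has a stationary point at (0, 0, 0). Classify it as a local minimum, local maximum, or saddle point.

local minimum

The Hessian at the origin is H = [[10, 0, -10], [0, 18, 8], [-10, 8, 18]].
Applying the same elementary operations to the rows and columns of H produces a congruent diagonal matrix with entries 10, 18, 40/9.
So there are 3 positive pivots.
H is positive definite, so the origin is a strict local minimum.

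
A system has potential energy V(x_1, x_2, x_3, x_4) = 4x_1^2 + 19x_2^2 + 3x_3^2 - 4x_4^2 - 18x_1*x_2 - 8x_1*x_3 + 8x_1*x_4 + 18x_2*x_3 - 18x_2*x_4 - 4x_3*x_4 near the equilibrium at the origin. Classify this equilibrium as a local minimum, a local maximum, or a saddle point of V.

saddle point

The Hessian at the origin is H = [[8, -18, -8, 8], [-18, 38, 18, -18], [-8, 18, 6, -4], [8, -18, -4, -8]].
Symmetric row and column elimination reduces H to a congruent diagonal form with pivots 8, -5/2, -2, -8.
That gives 1 positive, 3 negative pivots.
H is indefinite, so the origin is a saddle point.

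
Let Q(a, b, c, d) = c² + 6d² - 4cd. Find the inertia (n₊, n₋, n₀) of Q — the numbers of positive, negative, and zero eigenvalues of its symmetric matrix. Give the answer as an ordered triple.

The symmetric matrix is A = [[0, 0, 0, 0], [0, 0, 0, 0], [0, 0, 1, -2], [0, 0, -2, 6]].
Row-reducing A symmetrically gives the diagonal entries 0, 0, 1, 2.
That gives 2 positive, 2 zero pivots.

(2, 0, 2)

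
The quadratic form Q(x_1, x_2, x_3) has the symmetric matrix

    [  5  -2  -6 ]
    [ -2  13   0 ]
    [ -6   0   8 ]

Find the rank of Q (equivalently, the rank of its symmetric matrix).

3

Row-reducing A symmetrically gives the diagonal entries 5, 61/5, 20/61.
That gives 3 positive pivots.
The rank is the number of nonzero pivots: 3.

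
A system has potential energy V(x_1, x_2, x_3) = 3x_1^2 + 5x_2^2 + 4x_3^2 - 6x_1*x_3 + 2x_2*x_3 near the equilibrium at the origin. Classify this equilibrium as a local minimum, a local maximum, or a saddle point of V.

The Hessian at the origin is H = [[6, 0, -6], [0, 10, 2], [-6, 2, 8]].
An LDLᵀ factorisation of H has diagonal entries 6, 10, 8/5.
That gives 3 positive pivots.
H is positive definite, so the origin is a strict local minimum.

local minimum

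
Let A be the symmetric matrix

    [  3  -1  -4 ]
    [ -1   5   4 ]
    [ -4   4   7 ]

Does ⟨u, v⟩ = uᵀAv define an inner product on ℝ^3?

Leading principal minors: Δ_1 = 3, Δ_2 = 14, Δ_3 = 2.
All leading principal minors are positive, so by Sylvester's criterion Q is positive definite.
⟨·,·⟩ is an inner product exactly when A is positive definite.

yes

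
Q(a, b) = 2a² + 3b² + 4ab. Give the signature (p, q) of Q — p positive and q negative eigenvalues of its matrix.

(2, 0)

The symmetric matrix is A = [[2, 2], [2, 3]].
An LDLᵀ factorisation of A has diagonal entries 2, 1.
So there are 2 positive pivots.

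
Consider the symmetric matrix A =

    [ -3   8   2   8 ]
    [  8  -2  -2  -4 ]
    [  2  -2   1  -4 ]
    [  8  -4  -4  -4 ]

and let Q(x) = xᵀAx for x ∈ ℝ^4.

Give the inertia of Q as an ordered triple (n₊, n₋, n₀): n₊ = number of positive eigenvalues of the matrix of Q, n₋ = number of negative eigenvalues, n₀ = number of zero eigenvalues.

Symmetric row and column elimination reduces A to a congruent diagonal form with pivots -3, 58/3, 51/29, 4/17.
That gives 3 positive, 1 negative pivots.

(3, 1, 0)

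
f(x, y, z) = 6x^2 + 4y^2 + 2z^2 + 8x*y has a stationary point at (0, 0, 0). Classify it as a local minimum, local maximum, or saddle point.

The Hessian at the origin is H = [[12, 8, 0], [8, 8, 0], [0, 0, 4]].
Congruent diagonalization of H (simultaneous row and column reduction) yields pivots 12, 8/3, 4.
That gives 3 positive pivots.
H is positive definite, so the origin is a strict local minimum.

local minimum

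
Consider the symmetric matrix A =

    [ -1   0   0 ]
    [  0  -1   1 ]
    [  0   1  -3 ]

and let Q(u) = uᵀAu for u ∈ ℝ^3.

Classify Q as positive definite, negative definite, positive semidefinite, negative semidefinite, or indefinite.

Leading principal minors: Δ_1 = -1, Δ_2 = 1, Δ_3 = -2.
The signs alternate starting with Δ_1 < 0, so by Sylvester's criterion Q is negative definite.

negative definite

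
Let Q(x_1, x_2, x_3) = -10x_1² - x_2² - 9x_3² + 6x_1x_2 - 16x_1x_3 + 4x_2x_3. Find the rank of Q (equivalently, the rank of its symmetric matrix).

3

Write A = [[-10, 3, -8], [3, -1, 2], [-8, 2, -9]].
An LDLᵀ factorisation of A has diagonal entries -10, -1/10, -1.
So there are 3 negative pivots.
The rank is the number of nonzero pivots: 3.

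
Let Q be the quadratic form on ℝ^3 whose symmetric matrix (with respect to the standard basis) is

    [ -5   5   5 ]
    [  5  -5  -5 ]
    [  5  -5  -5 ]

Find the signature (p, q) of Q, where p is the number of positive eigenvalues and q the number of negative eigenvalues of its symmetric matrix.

(0, 1)

Symmetric row and column elimination reduces A to a congruent diagonal form with pivots -5, 0, 0.
Counting signs: 1 negative, 2 zero.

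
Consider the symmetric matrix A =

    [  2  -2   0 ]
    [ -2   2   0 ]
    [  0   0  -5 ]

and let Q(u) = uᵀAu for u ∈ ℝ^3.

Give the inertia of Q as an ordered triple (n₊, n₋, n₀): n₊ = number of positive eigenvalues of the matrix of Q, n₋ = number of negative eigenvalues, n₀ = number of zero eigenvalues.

(1, 1, 1)

Symmetric row and column elimination reduces A to a congruent diagonal form with pivots 2, 0, -5.
So there are 1 positive, 1 negative, 1 zero pivots.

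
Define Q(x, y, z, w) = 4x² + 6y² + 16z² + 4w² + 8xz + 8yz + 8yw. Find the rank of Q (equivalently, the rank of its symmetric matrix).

The associated matrix is A = [[4, 0, 4, 0], [0, 6, 4, 4], [4, 4, 16, 0], [0, 4, 0, 4]].
Symmetric row and column elimination reduces A to a congruent diagonal form with pivots 4, 6, 28/3, 4/7.
Counting signs: 4 positive.
The rank is the number of nonzero pivots: 4.

4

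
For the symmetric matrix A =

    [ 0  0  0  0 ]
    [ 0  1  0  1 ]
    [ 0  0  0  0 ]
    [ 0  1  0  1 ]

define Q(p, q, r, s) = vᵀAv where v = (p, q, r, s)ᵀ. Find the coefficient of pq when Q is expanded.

The coefficient of pq is A[1,2] + A[2,1] = 2·0 = 0.

0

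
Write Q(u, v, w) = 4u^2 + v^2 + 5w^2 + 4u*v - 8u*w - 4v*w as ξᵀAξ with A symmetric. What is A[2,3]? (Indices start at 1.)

The coefficient of v·w in Q is -4. For a symmetric A this equals A[2,3] + A[3,2] = 2·A[2,3].
So A[2,3] = -4/2 = -2.

-2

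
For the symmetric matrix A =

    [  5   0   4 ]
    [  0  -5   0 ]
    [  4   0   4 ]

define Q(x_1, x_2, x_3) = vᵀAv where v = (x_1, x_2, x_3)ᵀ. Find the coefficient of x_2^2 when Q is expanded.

-5

The coefficient of x_2^2 is the diagonal entry A[2,2] = -5.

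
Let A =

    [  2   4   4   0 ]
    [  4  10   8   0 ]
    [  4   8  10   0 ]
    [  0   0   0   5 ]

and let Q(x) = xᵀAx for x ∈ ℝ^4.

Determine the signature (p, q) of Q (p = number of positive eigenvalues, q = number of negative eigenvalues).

(4, 0)

Applying the same elementary operations to the rows and columns of A produces a congruent diagonal matrix with entries 2, 2, 2, 5.
Counting signs: 4 positive.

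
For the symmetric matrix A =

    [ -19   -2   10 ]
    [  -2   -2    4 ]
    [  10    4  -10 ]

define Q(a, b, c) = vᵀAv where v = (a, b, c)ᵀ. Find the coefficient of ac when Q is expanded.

20

The coefficient of ac is A[1,3] + A[3,1] = 2·10 = 20.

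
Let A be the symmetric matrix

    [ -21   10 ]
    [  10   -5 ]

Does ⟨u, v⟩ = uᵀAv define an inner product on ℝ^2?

For the 2×2 matrix [[-21, 10], [10, -5]]: det = -21·-5 − (10)² = 5, trace = -26.
det > 0 so both eigenvalues share the sign of the trace; trace = -26 < 0 ⇒ both negative.
⟨·,·⟩ is an inner product exactly when A is positive definite.

no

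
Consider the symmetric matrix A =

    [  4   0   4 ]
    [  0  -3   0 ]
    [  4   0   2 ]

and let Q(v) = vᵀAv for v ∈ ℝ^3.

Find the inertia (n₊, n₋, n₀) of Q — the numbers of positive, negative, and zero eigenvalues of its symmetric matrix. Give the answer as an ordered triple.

Row-reducing A symmetrically gives the diagonal entries 4, -3, -2.
So there are 1 positive, 2 negative pivots.

(1, 2, 0)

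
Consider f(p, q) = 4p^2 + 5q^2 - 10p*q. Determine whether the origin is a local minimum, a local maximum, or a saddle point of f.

The Hessian at the origin is H = [[8, -10], [-10, 10]].
det H = 8·10 − (-10)² = -20 < 0, so H is indefinite.
Therefore the origin is a saddle point.

saddle point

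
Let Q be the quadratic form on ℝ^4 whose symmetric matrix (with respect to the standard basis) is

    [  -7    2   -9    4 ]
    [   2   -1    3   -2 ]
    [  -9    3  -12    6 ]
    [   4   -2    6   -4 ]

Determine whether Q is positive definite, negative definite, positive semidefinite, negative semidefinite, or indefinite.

negative semidefinite

Symmetric row and column elimination reduces A to a congruent diagonal form with pivots -7, -3/7, 0, 0.
Counting signs: 2 negative, 2 zero.
Hence Q is negative semidefinite.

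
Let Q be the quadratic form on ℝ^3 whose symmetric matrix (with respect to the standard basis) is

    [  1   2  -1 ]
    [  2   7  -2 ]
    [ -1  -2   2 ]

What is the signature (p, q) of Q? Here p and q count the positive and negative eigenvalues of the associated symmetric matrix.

Applying the same elementary operations to the rows and columns of A produces a congruent diagonal matrix with entries 1, 3, 1.
So there are 3 positive pivots.

(3, 0)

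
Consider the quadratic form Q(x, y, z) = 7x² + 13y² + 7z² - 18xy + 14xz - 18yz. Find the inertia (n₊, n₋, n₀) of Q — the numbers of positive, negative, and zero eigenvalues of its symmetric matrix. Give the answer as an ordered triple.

(2, 0, 1)

Write A = [[7, -9, 7], [-9, 13, -9], [7, -9, 7]].
Row-reducing A symmetrically gives the diagonal entries 7, 10/7, 0.
That gives 2 positive, 1 zero pivots.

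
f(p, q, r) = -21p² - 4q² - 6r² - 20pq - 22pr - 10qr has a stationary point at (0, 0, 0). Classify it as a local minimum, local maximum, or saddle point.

saddle point

The Hessian at the origin is H = [[-42, -20, -22], [-20, -8, -10], [-22, -10, -12]].
Symmetric row and column elimination reduces H to a congruent diagonal form with pivots -42, 32/21, -5/8.
That gives 1 positive, 2 negative pivots.
H is indefinite, so the origin is a saddle point.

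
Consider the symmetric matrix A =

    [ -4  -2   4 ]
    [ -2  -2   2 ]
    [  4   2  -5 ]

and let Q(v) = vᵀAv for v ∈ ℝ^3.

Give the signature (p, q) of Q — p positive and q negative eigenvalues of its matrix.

(0, 3)

Applying the same elementary operations to the rows and columns of A produces a congruent diagonal matrix with entries -4, -1, -1.
That gives 3 negative pivots.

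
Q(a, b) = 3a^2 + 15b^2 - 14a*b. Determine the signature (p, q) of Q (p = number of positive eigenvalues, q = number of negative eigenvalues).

(1, 1)

The associated matrix is A = [[3, -7], [-7, 15]].
Applying the same elementary operations to the rows and columns of A produces a congruent diagonal matrix with entries 3, -4/3.
That gives 1 positive, 1 negative pivots.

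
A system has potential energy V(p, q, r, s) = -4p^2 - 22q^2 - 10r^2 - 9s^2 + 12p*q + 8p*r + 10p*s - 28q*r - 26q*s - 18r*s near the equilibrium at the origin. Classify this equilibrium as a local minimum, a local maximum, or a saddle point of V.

local maximum

The Hessian at the origin is H = [[-8, 12, 8, 10], [12, -44, -28, -26], [8, -28, -20, -18], [10, -26, -18, -18]].
Applying the same elementary operations to the rows and columns of H produces a congruent diagonal matrix with entries -8, -26, -28/13, -1/7.
That gives 4 negative pivots.
H is negative definite, so the origin is a strict local maximum.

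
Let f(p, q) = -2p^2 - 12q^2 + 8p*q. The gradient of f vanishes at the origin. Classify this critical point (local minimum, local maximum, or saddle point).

The Hessian at the origin is H = [[-4, 8], [8, -24]].
det H = -4·-24 − (8)² = 32 > 0 and H[1,1] = -4 < 0, so H is negative definite.
Therefore the origin is a local maximum.

local maximum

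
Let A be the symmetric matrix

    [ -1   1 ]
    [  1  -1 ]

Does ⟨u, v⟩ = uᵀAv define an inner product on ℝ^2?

Symmetric row and column elimination reduces A to a congruent diagonal form with pivots -1, 0.
So there are 1 negative, 1 zero pivots.
Hence Q is negative semidefinite.
⟨·,·⟩ is an inner product exactly when A is positive definite.

no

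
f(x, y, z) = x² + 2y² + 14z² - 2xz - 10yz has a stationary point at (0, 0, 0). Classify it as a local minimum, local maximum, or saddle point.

The Hessian at the origin is H = [[2, 0, -2], [0, 4, -10], [-2, -10, 28]].
Symmetric row and column elimination reduces H to a congruent diagonal form with pivots 2, 4, 1.
So there are 3 positive pivots.
H is positive definite, so the origin is a strict local minimum.

local minimum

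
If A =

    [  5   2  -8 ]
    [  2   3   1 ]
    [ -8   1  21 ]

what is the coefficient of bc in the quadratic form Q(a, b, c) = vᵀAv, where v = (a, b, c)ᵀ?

The coefficient of bc is A[2,3] + A[3,2] = 2·1 = 2.

2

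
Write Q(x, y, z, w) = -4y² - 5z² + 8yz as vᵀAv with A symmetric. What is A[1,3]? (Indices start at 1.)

0

The coefficient of x·z in Q is 0. For a symmetric A this equals A[1,3] + A[3,1] = 2·A[1,3].
So A[1,3] = 0/2 = 0.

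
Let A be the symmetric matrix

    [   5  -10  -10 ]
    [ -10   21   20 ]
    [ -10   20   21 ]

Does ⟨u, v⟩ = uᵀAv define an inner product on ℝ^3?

yes

Leading principal minors: Δ_1 = 5, Δ_2 = 5, Δ_3 = 5.
All leading principal minors are positive, so by Sylvester's criterion Q is positive definite.
⟨·,·⟩ is an inner product exactly when A is positive definite.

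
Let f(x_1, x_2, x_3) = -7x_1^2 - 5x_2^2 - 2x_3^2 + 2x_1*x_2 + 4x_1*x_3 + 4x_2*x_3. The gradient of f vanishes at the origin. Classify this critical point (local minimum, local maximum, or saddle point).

The Hessian at the origin is H = [[-14, 2, 4], [2, -10, 4], [4, 4, -4]].
Applying the same elementary operations to the rows and columns of H produces a congruent diagonal matrix with entries -14, -68/7, -12/17.
Counting signs: 3 negative.
H is negative definite, so the origin is a strict local maximum.

local maximum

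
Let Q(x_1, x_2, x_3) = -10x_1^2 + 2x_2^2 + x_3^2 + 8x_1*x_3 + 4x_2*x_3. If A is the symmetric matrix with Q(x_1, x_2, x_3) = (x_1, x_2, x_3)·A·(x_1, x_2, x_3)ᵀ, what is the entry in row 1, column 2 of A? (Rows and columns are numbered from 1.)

The coefficient of x_1·x_2 in Q is 0. For a symmetric A this equals A[1,2] + A[2,1] = 2·A[1,2].
So A[1,2] = 0/2 = 0.

0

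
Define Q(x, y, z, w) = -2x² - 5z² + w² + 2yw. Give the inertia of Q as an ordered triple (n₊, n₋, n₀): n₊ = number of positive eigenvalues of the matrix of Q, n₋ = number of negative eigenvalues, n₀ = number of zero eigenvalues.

The symmetric matrix is A = [[-2, 0, 0, 0], [0, 0, 0, 1], [0, 0, -5, 0], [0, 1, 0, 1]].
By Sylvester's law of inertia any congruent diagonalization of A has 1 positive, 3 negative and 0 zero entries.

(1, 3, 0)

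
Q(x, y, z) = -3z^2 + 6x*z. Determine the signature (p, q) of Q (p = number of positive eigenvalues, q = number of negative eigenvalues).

(1, 1)

The symmetric matrix is A = [[0, 0, 3], [0, 0, 0], [3, 0, -3]].
By Sylvester's law of inertia any congruent diagonalization of A has 1 positive, 1 negative and 1 zero entries.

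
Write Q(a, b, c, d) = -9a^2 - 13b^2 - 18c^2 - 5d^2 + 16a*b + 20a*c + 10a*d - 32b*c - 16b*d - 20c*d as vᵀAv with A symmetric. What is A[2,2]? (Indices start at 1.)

-13

The coefficient of b^2 in Q is -13, and that is exactly A[2,2].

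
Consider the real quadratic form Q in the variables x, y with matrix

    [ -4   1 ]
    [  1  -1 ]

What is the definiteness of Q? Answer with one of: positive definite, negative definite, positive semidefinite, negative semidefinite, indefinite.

An LDLᵀ factorisation of A has diagonal entries -4, -3/4.
That gives 2 negative pivots.
Hence Q is negative definite.

negative definite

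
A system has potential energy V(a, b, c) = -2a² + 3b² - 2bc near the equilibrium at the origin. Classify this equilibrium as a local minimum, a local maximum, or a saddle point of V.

The Hessian at the origin is H = [[-4, 0, 0], [0, 6, -2], [0, -2, 0]].
An LDLᵀ factorisation of H has diagonal entries -4, 6, -2/3.
So there are 1 positive, 2 negative pivots.
H is indefinite, so the origin is a saddle point.

saddle point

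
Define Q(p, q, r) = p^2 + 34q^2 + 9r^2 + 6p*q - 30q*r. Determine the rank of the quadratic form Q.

2

The symmetric matrix is A = [[1, 3, 0], [3, 34, -15], [0, -15, 9]].
Row-reducing A symmetrically gives the diagonal entries 1, 25, 0.
So there are 2 positive, 1 zero pivots.
The rank is the number of nonzero pivots: 2.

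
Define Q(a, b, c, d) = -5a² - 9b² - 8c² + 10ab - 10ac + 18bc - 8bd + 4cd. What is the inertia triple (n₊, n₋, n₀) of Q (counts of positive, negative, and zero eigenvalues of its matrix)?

The associated matrix is A = [[-5, 5, -5, 0], [5, -9, 9, -4], [-5, 9, -8, 2], [0, -4, 2, 0]].
Applying the same elementary operations to the rows and columns of A produces a congruent diagonal matrix with entries -5, -4, 1, 0.
That gives 1 positive, 2 negative, 1 zero pivots.

(1, 2, 1)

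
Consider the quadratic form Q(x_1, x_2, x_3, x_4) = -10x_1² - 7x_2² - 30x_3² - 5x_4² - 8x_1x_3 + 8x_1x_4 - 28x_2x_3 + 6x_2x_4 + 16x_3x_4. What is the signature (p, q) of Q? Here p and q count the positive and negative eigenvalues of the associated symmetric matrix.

(0, 4)

Write A = [[-10, 0, -4, 4], [0, -7, -14, 3], [-4, -14, -30, 8], [4, 3, 8, -5]].
Congruent diagonalization of A (simultaneous row and column reduction) yields pivots -10, -7, -2/5, -12/7.
That gives 4 negative pivots.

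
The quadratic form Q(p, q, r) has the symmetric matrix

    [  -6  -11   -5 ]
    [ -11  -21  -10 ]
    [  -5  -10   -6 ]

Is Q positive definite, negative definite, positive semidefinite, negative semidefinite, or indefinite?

negative definite

Applying the same elementary operations to the rows and columns of A produces a congruent diagonal matrix with entries -6, -5/6, -1.
Counting signs: 3 negative.
Hence Q is negative definite.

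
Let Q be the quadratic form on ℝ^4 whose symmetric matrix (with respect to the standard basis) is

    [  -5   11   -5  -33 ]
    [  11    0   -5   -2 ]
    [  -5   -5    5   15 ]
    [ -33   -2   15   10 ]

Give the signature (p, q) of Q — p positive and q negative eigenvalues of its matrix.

(2, 2)

An LDLᵀ factorisation of A has diagonal entries -5, 121/5, -70/121, 6/7.
That gives 2 positive, 2 negative pivots.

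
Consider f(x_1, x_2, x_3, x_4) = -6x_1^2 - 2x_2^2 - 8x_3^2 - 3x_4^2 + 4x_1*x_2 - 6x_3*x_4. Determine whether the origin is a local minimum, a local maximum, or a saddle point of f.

The Hessian at the origin is H = [[-12, 4, 0, 0], [4, -4, 0, 0], [0, 0, -16, -6], [0, 0, -6, -6]].
Applying the same elementary operations to the rows and columns of H produces a congruent diagonal matrix with entries -12, -8/3, -16, -15/4.
That gives 4 negative pivots.
H is negative definite, so the origin is a strict local maximum.

local maximum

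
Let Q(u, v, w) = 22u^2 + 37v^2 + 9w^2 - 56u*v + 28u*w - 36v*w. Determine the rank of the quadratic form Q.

3

Write A = [[22, -28, 14], [-28, 37, -18], [14, -18, 9]].
Row-reducing A symmetrically gives the diagonal entries 22, 15/11, 1/15.
So there are 3 positive pivots.
The rank is the number of nonzero pivots: 3.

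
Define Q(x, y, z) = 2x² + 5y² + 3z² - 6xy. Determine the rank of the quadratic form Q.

3

The associated matrix is A = [[2, -3, 0], [-3, 5, 0], [0, 0, 3]].
Applying the same elementary operations to the rows and columns of A produces a congruent diagonal matrix with entries 2, 1/2, 3.
Counting signs: 3 positive.
The rank is the number of nonzero pivots: 3.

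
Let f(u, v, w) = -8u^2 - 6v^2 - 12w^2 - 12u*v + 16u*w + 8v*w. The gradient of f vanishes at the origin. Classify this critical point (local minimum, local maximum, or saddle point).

The Hessian at the origin is H = [[-16, -12, 16], [-12, -12, 8], [16, 8, -24]].
Symmetric row and column elimination reduces H to a congruent diagonal form with pivots -16, -3, -8/3.
That gives 3 negative pivots.
H is negative definite, so the origin is a strict local maximum.

local maximum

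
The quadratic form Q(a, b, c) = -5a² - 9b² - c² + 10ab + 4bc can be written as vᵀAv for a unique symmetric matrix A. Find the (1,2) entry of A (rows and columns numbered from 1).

5

The coefficient of a·b in Q is 10. For a symmetric A this equals A[1,2] + A[2,1] = 2·A[1,2].
So A[1,2] = 10/2 = 5.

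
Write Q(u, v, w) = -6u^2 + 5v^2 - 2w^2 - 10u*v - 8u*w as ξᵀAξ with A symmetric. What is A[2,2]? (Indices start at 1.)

The coefficient of v^2 in Q is 5, and that is exactly A[2,2].

5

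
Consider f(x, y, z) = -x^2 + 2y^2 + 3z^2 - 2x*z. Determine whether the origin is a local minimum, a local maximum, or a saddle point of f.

saddle point

The Hessian at the origin is H = [[-2, 0, -2], [0, 4, 0], [-2, 0, 6]].
An LDLᵀ factorisation of H has diagonal entries -2, 4, 8.
That gives 2 positive, 1 negative pivots.
H is indefinite, so the origin is a saddle point.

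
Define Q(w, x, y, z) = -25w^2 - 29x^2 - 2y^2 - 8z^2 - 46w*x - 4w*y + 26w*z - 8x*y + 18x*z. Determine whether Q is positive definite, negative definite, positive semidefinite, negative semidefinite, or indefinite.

The symmetric matrix is A = [[-25, -23, -2, 13], [-23, -29, -4, 9], [-2, -4, -2, 0], [13, 9, 0, -8]].
An LDLᵀ factorisation of A has diagonal entries -25, -196/25, -61/49, -5/61.
Counting signs: 4 negative.
Hence Q is negative definite.

negative definite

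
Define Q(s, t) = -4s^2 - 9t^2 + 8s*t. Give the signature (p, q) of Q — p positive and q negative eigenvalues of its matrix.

(0, 2)

The symmetric matrix is A = [[-4, 4], [4, -9]].
An LDLᵀ factorisation of A has diagonal entries -4, -5.
So there are 2 negative pivots.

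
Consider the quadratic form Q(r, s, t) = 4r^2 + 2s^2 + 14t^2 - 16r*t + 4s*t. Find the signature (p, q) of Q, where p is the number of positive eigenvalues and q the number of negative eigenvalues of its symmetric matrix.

(2, 1)

The symmetric matrix is A = [[4, 0, -8], [0, 2, 2], [-8, 2, 14]].
Applying the same elementary operations to the rows and columns of A produces a congruent diagonal matrix with entries 4, 2, -4.
So there are 2 positive, 1 negative pivots.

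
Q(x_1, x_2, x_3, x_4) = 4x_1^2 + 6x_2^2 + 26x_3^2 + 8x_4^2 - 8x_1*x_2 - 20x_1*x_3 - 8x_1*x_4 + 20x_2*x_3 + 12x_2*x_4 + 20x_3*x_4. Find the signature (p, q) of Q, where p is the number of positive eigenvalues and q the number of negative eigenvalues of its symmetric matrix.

(4, 0)

The associated matrix is A = [[4, -4, -10, -4], [-4, 6, 10, 6], [-10, 10, 26, 10], [-4, 6, 10, 8]].
Congruent diagonalization of A (simultaneous row and column reduction) yields pivots 4, 2, 1, 2.
Counting signs: 4 positive.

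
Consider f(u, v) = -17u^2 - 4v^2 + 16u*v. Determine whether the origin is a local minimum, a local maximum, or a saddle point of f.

local maximum

The Hessian at the origin is H = [[-34, 16], [16, -8]].
det H = -34·-8 − (16)² = 16 > 0 and H[1,1] = -34 < 0, so H is negative definite.
Therefore the origin is a local maximum.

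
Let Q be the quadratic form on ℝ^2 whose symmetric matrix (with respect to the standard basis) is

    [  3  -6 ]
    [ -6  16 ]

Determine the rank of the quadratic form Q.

2

Symmetric row and column elimination reduces A to a congruent diagonal form with pivots 3, 4.
Counting signs: 2 positive.
The rank is the number of nonzero pivots: 2.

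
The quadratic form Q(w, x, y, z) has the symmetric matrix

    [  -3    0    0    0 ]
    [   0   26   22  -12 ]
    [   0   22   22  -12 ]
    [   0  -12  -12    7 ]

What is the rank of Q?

Row-reducing A symmetrically gives the diagonal entries -3, 26, 44/13, 5/11.
Counting signs: 3 positive, 1 negative.
The rank is the number of nonzero pivots: 4.

4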